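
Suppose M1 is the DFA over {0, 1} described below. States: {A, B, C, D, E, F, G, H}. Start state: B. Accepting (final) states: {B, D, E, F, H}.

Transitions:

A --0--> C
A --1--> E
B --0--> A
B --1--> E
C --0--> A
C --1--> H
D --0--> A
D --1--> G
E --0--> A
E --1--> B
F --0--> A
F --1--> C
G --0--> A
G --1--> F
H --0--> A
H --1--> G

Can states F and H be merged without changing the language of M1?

States {D} cannot be reached from the start state, so discard them.
P0 = {B,E,F,H} | {A,C,G}.
Refine {B,E,F,H} on symbol 1: members go to different blocks, giving {B,E} and {F,H}.
Split {A,C,G} by δ(·,1) → {C,G} and {A}.
Stable partition: {B,E} | {C,G} | {F,H} | {A} — 4 equivalence classes.
F and H lie in the same block of the stable partition, so they are equivalent — no string distinguishes them.

Yes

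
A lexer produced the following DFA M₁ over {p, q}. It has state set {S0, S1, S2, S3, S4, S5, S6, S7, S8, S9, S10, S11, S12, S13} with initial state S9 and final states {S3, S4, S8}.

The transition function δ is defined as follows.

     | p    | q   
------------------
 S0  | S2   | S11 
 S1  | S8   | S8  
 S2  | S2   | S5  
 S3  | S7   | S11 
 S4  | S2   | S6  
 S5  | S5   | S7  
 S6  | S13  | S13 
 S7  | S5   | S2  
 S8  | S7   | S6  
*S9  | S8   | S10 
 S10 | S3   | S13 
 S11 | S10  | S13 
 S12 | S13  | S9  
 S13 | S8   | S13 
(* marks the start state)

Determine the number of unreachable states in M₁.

4

No path from S9 leads to S0, S1, S4, S12; the other 10 states are all reachable.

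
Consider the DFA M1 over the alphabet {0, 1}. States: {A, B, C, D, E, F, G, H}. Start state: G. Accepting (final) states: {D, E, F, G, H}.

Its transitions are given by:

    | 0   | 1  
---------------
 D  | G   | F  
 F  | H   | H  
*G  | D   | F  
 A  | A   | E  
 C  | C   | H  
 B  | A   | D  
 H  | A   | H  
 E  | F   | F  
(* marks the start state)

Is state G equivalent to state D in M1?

Yes

States {B,C} cannot be reached from the start state, so discard them.
Initial partition by acceptance: {D,E,F,G,H} | {A}.
Refine {D,E,F,G,H} on symbol 0: members go to different blocks, giving {D,E,F,G} and {H}.
Split {D,E,F,G} by δ(·,0) → {D,E,G} and {F}.
Refine {D,E,G} on symbol 0: members go to different blocks, giving {D,G} and {E}.
Stable partition: {D,G} | {A} | {H} | {F} | {E} — 5 equivalence classes.
G and D lie in the same block of the stable partition, so they are equivalent — no string distinguishes them.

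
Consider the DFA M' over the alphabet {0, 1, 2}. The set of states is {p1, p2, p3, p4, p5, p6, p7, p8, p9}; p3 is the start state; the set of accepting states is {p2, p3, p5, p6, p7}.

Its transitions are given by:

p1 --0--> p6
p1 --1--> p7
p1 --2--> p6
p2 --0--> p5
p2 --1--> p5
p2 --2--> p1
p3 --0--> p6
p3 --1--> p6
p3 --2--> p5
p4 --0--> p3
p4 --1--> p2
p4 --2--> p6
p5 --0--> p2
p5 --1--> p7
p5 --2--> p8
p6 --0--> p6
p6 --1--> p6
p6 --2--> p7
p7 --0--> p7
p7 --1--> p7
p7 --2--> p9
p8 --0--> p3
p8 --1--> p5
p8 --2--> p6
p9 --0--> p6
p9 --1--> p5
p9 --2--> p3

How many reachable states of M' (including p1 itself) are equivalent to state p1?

States {p4} cannot be reached from the start state, so discard them.
P0 = {p2,p3,p5,p6,p7} | {p1,p8,p9}.
Refine {p2,p3,p5,p6,p7} on symbol 2: members go to different blocks, giving {p2,p5,p7} and {p3,p6}.
Stable partition: {p2,p5,p7} | {p1,p8,p9} | {p3,p6} — 3 equivalence classes.
State p1 belongs to the block {p1,p8,p9}, which has 3 states.

3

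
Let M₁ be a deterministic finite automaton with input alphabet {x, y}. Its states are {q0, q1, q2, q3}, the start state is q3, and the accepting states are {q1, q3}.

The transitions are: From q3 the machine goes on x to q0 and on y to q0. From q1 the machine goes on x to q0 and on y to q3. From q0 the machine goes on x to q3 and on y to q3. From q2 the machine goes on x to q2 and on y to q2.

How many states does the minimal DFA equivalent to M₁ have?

2

States {q1,q2} cannot be reached from the start state, so discard them.
P0 = {q3} | {q0}.
No further refinement is possible. Final partition (2 blocks): {q3} | {q0}.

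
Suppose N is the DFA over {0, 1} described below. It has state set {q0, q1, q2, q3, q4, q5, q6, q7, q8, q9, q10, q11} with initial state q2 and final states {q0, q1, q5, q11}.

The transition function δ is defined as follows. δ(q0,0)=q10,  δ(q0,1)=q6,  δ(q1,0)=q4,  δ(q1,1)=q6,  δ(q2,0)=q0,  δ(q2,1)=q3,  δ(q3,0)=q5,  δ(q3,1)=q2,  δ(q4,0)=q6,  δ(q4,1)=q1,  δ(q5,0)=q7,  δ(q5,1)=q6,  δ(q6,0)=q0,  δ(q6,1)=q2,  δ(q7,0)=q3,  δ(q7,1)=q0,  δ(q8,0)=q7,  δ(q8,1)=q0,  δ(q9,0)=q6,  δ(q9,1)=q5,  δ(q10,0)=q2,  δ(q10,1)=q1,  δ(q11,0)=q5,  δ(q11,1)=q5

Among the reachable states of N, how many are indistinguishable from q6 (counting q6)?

States {q8,q9,q11} cannot be reached from the start state, so discard them.
P0 = {q0,q1,q5} | {q2,q3,q4,q6,q7,q10}.
Refine {q2,q3,q4,q6,q7,q10} on symbol 0: members go to different blocks, giving {q2,q3,q6} and {q4,q7,q10}.
No further refinement is possible. Final partition (3 blocks): {q0,q1,q5} | {q2,q3,q6} | {q4,q7,q10}.
The equivalence class containing q6 is {q2,q3,q6}, of size 3.

3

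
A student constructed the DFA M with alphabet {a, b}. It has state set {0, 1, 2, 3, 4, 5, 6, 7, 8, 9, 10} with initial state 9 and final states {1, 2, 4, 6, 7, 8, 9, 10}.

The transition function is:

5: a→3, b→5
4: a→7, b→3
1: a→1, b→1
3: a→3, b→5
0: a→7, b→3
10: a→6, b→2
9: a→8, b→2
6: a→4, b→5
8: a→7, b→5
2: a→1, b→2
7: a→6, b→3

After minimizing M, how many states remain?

States {0,10} cannot be reached from the start state, so discard them.
Start with accepting vs non-accepting: {1,2,4,6,7,8,9} | {3,5}.
On input b, block {1,2,4,6,7,8,9} splits into {4,6,7,8} and {1,2,9}.
Refine {1,2,9} on symbol a: members go to different blocks, giving {1,2} and {9}.
No further refinement is possible. Final partition (4 blocks): {4,6,7,8} | {3,5} | {1,2} | {9}.

4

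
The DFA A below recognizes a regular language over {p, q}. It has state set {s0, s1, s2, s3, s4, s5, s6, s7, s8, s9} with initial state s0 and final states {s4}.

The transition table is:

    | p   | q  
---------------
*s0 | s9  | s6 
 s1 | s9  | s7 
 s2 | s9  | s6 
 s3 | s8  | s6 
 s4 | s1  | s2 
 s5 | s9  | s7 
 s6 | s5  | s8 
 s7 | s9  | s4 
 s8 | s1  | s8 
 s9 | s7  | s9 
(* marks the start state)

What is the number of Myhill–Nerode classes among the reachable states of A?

States {s3} cannot be reached from the start state, so discard them.
Initial partition by acceptance: {s4} | {s0,s1,s2,s5,s6,s7,s8,s9}.
On input q, block {s0,s1,s2,s5,s6,s7,s8,s9} splits into {s0,s1,s2,s5,s6,s8,s9} and {s7}.
Refine {s0,s1,s2,s5,s6,s8,s9} on symbol p: members go to different blocks, giving {s0,s1,s2,s5,s6,s8} and {s9}.
Split {s0,s1,s2,s5,s6,s8} by δ(·,p) → {s0,s1,s2,s5} and {s6,s8}.
On input q, block {s0,s1,s2,s5} splits into {s0,s2} and {s1,s5}.
The partition is now stable with 6 blocks: {s4} | {s0,s2} | {s7} | {s9} | {s6,s8} | {s1,s5}.

6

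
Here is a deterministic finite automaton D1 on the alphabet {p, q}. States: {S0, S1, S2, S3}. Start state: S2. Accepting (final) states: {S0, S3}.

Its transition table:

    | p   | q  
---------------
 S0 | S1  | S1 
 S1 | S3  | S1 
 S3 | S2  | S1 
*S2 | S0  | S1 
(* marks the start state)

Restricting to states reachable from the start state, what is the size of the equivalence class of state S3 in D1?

2

All states are reachable from the start state.
P0 = {S0,S3} | {S1,S2}.
The partition is now stable with 2 blocks: {S0,S3} | {S1,S2}.
The equivalence class containing S3 is {S0,S3}, of size 2.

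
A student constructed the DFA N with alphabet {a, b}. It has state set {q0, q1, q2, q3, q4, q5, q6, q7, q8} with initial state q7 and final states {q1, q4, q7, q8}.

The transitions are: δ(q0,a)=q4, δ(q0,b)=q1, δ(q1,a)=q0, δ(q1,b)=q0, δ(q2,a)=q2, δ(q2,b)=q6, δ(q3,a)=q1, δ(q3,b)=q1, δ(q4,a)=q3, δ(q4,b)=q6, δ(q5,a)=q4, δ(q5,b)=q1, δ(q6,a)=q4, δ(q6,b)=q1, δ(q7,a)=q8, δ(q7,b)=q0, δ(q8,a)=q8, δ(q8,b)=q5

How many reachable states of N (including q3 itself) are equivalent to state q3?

4

Reachable states from the start: {q0,q1,q3,q4,q5,q6,q7,q8}. Unreachable: {q2} — drop them.
P0 = {q1,q4,q7,q8} | {q0,q3,q5,q6}.
Refine {q1,q4,q7,q8} on symbol a: members go to different blocks, giving {q1,q4} and {q7,q8}.
No further refinement is possible. Final partition (3 blocks): {q1,q4} | {q0,q3,q5,q6} | {q7,q8}.
The equivalence class containing q3 is {q0,q3,q5,q6}, of size 4.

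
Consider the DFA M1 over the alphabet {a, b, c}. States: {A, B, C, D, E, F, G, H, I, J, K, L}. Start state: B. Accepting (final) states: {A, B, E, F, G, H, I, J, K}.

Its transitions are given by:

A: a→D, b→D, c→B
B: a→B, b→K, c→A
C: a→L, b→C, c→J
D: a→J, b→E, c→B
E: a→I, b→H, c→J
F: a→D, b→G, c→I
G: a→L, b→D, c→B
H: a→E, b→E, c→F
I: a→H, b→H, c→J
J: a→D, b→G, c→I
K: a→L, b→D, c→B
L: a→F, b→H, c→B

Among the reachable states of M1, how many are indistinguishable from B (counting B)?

1

States {C} cannot be reached from the start state, so discard them.
Initial partition by acceptance: {A,B,E,F,G,H,I,J,K} | {D,L}.
Refine {A,B,E,F,G,H,I,J,K} on symbol a: members go to different blocks, giving {A,F,G,J,K} and {B,E,H,I}.
Refine {A,F,G,J,K} on symbol b: members go to different blocks, giving {A,G,K} and {F,J}.
On input b, block {B,E,H,I} splits into {E,H,I} and {B}.
The partition is now stable with 5 blocks: {A,G,K} | {D,L} | {E,H,I} | {F,J} | {B}.
State B belongs to the block {B}, which has 1 states.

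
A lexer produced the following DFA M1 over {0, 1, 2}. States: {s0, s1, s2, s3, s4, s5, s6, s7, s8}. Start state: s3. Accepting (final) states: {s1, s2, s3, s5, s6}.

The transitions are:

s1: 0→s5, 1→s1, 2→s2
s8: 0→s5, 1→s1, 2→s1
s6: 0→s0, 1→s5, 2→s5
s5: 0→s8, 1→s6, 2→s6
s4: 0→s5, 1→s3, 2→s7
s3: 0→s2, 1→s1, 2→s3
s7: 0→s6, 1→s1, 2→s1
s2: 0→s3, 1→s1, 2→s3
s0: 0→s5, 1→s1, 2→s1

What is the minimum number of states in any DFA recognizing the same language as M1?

Reachable states from the start: {s0,s1,s2,s3,s5,s6,s8}. Unreachable: {s4,s7} — drop them.
Start with accepting vs non-accepting: {s1,s2,s3,s5,s6} | {s0,s8}.
Split {s1,s2,s3,s5,s6} by δ(·,0) → {s1,s2,s3} and {s5,s6}.
On input 0, block {s1,s2,s3} splits into {s2,s3} and {s1}.
The partition is now stable with 4 blocks: {s2,s3} | {s0,s8} | {s5,s6} | {s1}.

4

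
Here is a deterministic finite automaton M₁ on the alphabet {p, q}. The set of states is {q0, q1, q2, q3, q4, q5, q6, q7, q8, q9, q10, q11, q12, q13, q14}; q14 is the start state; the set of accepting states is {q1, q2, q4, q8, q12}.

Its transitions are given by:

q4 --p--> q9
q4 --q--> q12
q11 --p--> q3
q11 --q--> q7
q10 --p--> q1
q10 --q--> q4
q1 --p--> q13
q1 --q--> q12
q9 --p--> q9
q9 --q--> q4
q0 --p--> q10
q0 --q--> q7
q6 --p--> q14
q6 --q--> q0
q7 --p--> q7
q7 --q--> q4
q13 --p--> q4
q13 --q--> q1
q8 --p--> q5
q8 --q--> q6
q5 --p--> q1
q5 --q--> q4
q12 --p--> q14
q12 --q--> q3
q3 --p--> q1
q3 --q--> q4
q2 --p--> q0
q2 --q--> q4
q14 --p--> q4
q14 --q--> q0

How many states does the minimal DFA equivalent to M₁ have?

8

Reachable states from the start: {q0,q1,q3,q4,q7,q9,q10,q12,q13,q14}. Unreachable: {q2,q5,q6,q8,q11} — drop them.
Start with accepting vs non-accepting: {q1,q4,q12} | {q0,q3,q7,q9,q10,q13,q14}.
Refine {q1,q4,q12} on symbol q: members go to different blocks, giving {q1,q4} and {q12}.
Refine {q0,q3,q7,q9,q10,q13,q14} on symbol p: members go to different blocks, giving {q3,q10,q13,q14} and {q0,q7,q9}.
Split {q1,q4} by δ(·,p) → {q1} and {q4}.
Split {q3,q10,q13,q14} by δ(·,p) → {q3,q10} and {q13,q14}.
On input p, block {q0,q7,q9} splits into {q7,q9} and {q0}.
On input q, block {q13,q14} splits into {q13} and {q14}.
Stable partition: {q1} | {q3,q10} | {q12} | {q7,q9} | {q4} | {q13} | {q0} | {q14} — 8 equivalence classes.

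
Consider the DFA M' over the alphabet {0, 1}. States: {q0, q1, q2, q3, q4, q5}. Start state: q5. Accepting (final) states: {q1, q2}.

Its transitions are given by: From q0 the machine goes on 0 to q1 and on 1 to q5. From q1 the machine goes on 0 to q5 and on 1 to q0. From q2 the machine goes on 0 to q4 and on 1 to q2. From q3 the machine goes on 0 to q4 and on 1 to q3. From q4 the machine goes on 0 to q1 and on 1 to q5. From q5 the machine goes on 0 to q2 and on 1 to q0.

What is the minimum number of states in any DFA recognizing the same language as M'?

4

First remove the unreachable states {q3}; 5 states remain.
P0 = {q1,q2} | {q0,q4,q5}.
Split {q1,q2} by δ(·,1) → {q1} and {q2}.
Split {q0,q4,q5} by δ(·,0) → {q0,q4} and {q5}.
No further refinement is possible. Final partition (4 blocks): {q1} | {q0,q4} | {q2} | {q5}.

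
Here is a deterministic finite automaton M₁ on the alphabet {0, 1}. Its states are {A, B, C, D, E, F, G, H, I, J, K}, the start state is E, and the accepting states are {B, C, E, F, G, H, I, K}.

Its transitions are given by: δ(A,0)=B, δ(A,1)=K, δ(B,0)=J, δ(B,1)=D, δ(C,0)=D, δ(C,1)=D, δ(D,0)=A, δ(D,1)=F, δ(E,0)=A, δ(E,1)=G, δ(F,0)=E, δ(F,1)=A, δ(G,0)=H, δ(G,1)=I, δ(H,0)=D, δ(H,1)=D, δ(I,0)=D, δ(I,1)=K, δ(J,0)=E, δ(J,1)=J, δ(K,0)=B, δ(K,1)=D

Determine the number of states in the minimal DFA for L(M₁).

States {C} cannot be reached from the start state, so discard them.
P0 = {B,E,F,G,H,I,K} | {A,D,J}.
Refine {B,E,F,G,H,I,K} on symbol 0: members go to different blocks, giving {B,E,H,I} and {F,G,K}.
Refine {B,E,H,I} on symbol 1: members go to different blocks, giving {B,H} and {E,I}.
On input 0, block {A,D,J} splits into {A} and {D} and {J}.
On input 0, block {B,H} splits into {B} and {H}.
Refine {F,G,K} on symbol 0: members go to different blocks, giving {F} and {G} and {K}.
Split {E,I} by δ(·,0) → {E} and {I}.
Stable partition: {B} | {A} | {F} | {E} | {D} | {J} | {H} | {G} | {K} | {I} — 10 equivalence classes.

10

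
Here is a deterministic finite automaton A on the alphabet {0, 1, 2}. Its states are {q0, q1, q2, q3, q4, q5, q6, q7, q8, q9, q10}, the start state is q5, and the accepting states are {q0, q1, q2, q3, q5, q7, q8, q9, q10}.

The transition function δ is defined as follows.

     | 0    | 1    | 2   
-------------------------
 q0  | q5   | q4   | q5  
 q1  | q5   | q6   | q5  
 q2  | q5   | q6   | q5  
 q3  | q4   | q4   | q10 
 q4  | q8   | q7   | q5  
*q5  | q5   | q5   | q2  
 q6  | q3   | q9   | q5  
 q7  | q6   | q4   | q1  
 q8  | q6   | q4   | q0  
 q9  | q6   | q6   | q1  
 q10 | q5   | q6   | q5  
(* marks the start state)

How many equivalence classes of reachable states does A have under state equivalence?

Every state is reachable, so we keep all 11.
P0 = {q0,q1,q2,q3,q5,q7,q8,q9,q10} | {q4,q6}.
Split {q0,q1,q2,q3,q5,q7,q8,q9,q10} by δ(·,0) → {q0,q1,q2,q5,q10} and {q3,q7,q8,q9}.
On input 1, block {q0,q1,q2,q5,q10} splits into {q0,q1,q2,q10} and {q5}.
The partition is now stable with 4 blocks: {q0,q1,q2,q10} | {q4,q6} | {q3,q7,q8,q9} | {q5}.

4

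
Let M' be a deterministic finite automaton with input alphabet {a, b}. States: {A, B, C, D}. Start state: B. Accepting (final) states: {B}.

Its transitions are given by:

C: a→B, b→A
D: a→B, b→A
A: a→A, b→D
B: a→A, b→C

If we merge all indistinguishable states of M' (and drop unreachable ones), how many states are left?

3

All states are reachable from the start state.
Initial partition by acceptance: {B} | {A,C,D}.
Refine {A,C,D} on symbol a: members go to different blocks, giving {C,D} and {A}.
Stable partition: {B} | {C,D} | {A} — 3 equivalence classes.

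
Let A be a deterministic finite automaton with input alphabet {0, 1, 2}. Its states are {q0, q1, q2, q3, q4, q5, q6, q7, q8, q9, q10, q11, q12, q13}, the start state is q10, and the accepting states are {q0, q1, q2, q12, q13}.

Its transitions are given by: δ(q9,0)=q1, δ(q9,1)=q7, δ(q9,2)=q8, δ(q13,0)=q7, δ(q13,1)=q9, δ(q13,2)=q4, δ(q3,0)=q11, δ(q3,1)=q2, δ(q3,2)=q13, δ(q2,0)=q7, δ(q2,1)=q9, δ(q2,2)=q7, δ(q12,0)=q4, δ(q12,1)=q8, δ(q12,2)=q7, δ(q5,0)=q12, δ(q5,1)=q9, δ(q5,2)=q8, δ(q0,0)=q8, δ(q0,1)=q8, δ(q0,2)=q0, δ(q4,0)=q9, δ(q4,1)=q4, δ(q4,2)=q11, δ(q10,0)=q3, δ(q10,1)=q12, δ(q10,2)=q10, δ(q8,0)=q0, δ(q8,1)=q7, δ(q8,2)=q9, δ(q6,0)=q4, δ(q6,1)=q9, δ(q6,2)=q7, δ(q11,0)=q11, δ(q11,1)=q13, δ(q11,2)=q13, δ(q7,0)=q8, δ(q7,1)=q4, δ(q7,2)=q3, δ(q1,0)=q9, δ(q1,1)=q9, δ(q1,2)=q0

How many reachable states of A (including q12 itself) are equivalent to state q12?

Reachable states from the start: {q0,q1,q2,q3,q4,q7,q8,q9,q10,q11,q12,q13}. Unreachable: {q5,q6} — drop them.
P0 = {q0,q1,q2,q12,q13} | {q3,q4,q7,q8,q9,q10,q11}.
Split {q0,q1,q2,q12,q13} by δ(·,2) → {q2,q12,q13} and {q0,q1}.
Split {q3,q4,q7,q8,q9,q10,q11} by δ(·,0) → {q3,q4,q7,q10,q11} and {q8,q9}.
Split {q3,q4,q7,q10,q11} by δ(·,0) → {q3,q10,q11} and {q4,q7}.
Split {q3,q10,q11} by δ(·,2) → {q3,q11} and {q10}.
No further refinement is possible. Final partition (6 blocks): {q2,q12,q13} | {q3,q11} | {q0,q1} | {q8,q9} | {q4,q7} | {q10}.
State q12 belongs to the block {q2,q12,q13}, which has 3 states.

3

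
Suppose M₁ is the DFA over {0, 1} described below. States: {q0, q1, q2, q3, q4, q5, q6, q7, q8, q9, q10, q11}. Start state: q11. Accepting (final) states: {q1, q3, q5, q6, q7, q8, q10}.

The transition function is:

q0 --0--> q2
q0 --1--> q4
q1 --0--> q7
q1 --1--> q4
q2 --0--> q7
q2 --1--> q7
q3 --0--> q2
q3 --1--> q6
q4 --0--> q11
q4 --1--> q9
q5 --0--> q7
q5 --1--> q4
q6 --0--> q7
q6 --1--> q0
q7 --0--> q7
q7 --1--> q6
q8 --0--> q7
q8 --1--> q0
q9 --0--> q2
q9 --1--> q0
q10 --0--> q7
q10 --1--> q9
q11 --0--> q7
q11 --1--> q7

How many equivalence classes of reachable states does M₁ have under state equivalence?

States {q1,q3,q5,q8,q10} cannot be reached from the start state, so discard them.
Initial partition by acceptance: {q6,q7} | {q0,q2,q4,q9,q11}.
Split {q6,q7} by δ(·,1) → {q6} and {q7}.
Refine {q0,q2,q4,q9,q11} on symbol 0: members go to different blocks, giving {q0,q4,q9} and {q2,q11}.
No further refinement is possible. Final partition (4 blocks): {q6} | {q0,q4,q9} | {q7} | {q2,q11}.

4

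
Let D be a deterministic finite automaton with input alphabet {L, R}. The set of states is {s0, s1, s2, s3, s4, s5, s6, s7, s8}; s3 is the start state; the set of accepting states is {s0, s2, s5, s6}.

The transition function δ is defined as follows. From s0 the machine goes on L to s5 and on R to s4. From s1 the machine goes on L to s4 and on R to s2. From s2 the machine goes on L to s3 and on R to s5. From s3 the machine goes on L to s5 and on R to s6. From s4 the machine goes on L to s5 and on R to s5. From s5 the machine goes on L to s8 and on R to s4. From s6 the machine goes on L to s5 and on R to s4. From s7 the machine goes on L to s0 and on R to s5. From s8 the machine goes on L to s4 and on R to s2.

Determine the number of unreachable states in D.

3

BFS from s3 reaches {s2, s3, s4, s5, s6, s8}; the 3 state(s) s0, s1, s7 are never visited.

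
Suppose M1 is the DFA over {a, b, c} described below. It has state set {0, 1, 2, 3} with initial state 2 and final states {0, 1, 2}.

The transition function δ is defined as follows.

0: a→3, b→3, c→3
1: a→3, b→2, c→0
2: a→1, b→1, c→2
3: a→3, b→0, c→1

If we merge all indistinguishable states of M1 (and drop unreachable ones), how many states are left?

4

All states are reachable from the start state.
Initial partition by acceptance: {0,1,2} | {3}.
Refine {0,1,2} on symbol a: members go to different blocks, giving {0,1} and {2}.
On input b, block {0,1} splits into {0} and {1}.
The partition is now stable with 4 blocks: {0} | {3} | {2} | {1}.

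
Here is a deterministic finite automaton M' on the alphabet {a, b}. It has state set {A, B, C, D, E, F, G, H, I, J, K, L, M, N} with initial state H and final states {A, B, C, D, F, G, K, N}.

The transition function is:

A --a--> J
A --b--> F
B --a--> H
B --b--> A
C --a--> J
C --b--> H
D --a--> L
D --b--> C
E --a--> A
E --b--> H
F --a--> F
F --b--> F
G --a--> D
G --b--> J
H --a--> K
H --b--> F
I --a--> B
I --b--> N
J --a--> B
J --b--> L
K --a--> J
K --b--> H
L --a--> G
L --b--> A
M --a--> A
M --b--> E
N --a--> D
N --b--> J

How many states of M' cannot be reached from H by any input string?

4

Starting at H and following transitions, the reachable set is {A, B, C, D, F, G, H, J, K, L}. That leaves E, I, M, N unreachable — 4 in total.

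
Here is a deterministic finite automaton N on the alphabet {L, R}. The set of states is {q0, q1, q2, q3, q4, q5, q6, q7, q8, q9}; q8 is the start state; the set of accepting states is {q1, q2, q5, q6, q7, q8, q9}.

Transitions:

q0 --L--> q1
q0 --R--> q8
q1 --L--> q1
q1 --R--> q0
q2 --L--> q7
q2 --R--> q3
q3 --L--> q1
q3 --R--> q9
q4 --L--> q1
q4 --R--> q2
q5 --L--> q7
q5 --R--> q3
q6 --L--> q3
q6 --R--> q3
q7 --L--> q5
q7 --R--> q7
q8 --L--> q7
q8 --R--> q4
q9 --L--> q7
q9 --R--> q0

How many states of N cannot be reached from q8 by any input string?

No path from q8 leads to q6; the other 9 states are all reachable.

1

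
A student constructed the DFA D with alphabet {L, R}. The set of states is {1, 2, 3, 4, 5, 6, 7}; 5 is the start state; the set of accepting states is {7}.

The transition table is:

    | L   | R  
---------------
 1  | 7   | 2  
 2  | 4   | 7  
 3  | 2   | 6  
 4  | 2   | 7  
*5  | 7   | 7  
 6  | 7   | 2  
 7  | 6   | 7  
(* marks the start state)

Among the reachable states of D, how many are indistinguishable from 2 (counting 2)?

2

States {1,3} cannot be reached from the start state, so discard them.
Start with accepting vs non-accepting: {7} | {2,4,5,6}.
On input L, block {2,4,5,6} splits into {2,4} and {5,6}.
Split {5,6} by δ(·,R) → {5} and {6}.
No further refinement is possible. Final partition (4 blocks): {7} | {2,4} | {5} | {6}.
State 2 belongs to the block {2,4}, which has 2 states.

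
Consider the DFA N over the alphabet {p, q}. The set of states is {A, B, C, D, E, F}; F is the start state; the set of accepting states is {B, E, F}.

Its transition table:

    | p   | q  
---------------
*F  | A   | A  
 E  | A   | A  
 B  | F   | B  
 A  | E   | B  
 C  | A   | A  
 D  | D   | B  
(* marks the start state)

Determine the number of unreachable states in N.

2

No path from F leads to C, D; the other 4 states are all reachable.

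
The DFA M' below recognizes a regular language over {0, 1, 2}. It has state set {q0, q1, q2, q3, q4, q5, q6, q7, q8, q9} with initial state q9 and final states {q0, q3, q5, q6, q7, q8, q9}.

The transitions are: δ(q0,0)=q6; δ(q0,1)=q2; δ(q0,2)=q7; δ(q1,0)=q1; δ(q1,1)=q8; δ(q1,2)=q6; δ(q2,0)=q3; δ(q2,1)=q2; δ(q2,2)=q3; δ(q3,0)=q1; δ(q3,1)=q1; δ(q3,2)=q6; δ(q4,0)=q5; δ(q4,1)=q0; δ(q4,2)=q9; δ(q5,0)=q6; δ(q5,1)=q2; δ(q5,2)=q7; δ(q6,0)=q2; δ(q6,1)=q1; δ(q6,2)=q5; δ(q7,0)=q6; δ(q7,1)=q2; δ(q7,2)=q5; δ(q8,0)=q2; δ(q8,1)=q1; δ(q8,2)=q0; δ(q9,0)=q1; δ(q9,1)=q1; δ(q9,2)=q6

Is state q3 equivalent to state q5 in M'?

No

Reachable states from the start: {q0,q1,q2,q3,q5,q6,q7,q8,q9}. Unreachable: {q4} — drop them.
Initial partition by acceptance: {q0,q3,q5,q6,q7,q8,q9} | {q1,q2}.
On input 0, block {q0,q3,q5,q6,q7,q8,q9} splits into {q3,q6,q8,q9} and {q0,q5,q7}.
Refine {q3,q6,q8,q9} on symbol 2: members go to different blocks, giving {q3,q9} and {q6,q8}.
Split {q1,q2} by δ(·,0) → {q1} and {q2}.
Stable partition: {q3,q9} | {q1} | {q0,q5,q7} | {q6,q8} | {q2} — 5 equivalence classes.
q3 and q5 end up in different blocks, so they are distinguishable. For instance, the string '0' is accepted from only q5.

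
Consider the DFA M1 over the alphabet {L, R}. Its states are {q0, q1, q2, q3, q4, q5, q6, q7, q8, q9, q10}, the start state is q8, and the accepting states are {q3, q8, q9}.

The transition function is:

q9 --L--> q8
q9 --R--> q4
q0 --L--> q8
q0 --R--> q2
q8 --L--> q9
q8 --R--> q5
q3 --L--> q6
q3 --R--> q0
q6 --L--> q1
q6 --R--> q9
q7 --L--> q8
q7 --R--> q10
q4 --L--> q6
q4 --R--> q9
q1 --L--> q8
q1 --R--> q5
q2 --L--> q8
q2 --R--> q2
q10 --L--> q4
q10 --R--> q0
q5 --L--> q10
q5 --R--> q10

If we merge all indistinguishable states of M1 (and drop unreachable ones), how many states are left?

8

First remove the unreachable states {q3,q7}; 9 states remain.
Initial partition by acceptance: {q8,q9} | {q0,q1,q2,q4,q5,q6,q10}.
Refine {q0,q1,q2,q4,q5,q6,q10} on symbol L: members go to different blocks, giving {q4,q5,q6,q10} and {q0,q1,q2}.
On input L, block {q4,q5,q6,q10} splits into {q4,q5,q10} and {q6}.
On input L, block {q4,q5,q10} splits into {q5,q10} and {q4}.
Split {q8,q9} by δ(·,R) → {q8} and {q9}.
On input L, block {q5,q10} splits into {q5} and {q10}.
Refine {q0,q1,q2} on symbol R: members go to different blocks, giving {q0,q2} and {q1}.
The partition is now stable with 8 blocks: {q8} | {q5} | {q0,q2} | {q6} | {q4} | {q9} | {q10} | {q1}.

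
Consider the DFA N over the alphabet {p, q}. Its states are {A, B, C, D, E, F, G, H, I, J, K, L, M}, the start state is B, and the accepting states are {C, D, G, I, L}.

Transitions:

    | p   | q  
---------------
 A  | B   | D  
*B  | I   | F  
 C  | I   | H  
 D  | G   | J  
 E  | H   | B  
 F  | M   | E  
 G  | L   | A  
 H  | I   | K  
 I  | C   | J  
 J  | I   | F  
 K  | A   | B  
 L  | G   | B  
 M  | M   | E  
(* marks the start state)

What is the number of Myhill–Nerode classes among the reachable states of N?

All states are reachable from the start state.
P0 = {C,D,G,I,L} | {A,B,E,F,H,J,K,M}.
On input p, block {A,B,E,F,H,J,K,M} splits into {A,E,F,K,M} and {B,H,J}.
Split {C,D,G,I,L} by δ(·,q) → {C,D,I,L} and {G}.
Split {C,D,I,L} by δ(·,p) → {C,I} and {D,L}.
Split {A,E,F,K,M} by δ(·,p) → {F,K,M} and {A,E}.
Split {F,K,M} by δ(·,p) → {F,M} and {K}.
Refine {B,H,J} on symbol q: members go to different blocks, giving {B,J} and {H}.
Refine {C,I} on symbol q: members go to different blocks, giving {C} and {I}.
Refine {A,E} on symbol p: members go to different blocks, giving {A} and {E}.
Stable partition: {C} | {F,M} | {B,J} | {G} | {D,L} | {A} | {K} | {H} | {I} | {E} — 10 equivalence classes.

10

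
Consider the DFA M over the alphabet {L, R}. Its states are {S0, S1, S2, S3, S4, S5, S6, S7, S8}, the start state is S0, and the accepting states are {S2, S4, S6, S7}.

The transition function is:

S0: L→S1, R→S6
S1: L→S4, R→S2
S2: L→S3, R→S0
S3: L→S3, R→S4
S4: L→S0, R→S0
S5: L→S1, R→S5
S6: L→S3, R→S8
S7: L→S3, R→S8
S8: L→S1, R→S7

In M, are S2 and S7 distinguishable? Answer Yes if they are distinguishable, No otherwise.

No

First remove the unreachable states {S5}; 8 states remain.
P0 = {S2,S4,S6,S7} | {S0,S1,S3,S8}.
On input L, block {S0,S1,S3,S8} splits into {S0,S3,S8} and {S1}.
On input L, block {S0,S3,S8} splits into {S0,S8} and {S3}.
Split {S2,S4,S6,S7} by δ(·,L) → {S2,S6,S7} and {S4}.
No further refinement is possible. Final partition (5 blocks): {S2,S6,S7} | {S0,S8} | {S1} | {S3} | {S4}.
S2 and S7 lie in the same block of the stable partition, so they are equivalent — no string distinguishes them.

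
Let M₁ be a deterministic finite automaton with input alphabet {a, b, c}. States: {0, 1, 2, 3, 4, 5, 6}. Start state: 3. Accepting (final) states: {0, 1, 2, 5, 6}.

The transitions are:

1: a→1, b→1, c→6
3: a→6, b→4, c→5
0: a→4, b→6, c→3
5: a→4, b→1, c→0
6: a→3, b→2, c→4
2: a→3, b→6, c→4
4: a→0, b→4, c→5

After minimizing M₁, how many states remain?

Every state is reachable, so we keep all 7.
P0 = {0,1,2,5,6} | {3,4}.
Refine {0,1,2,5,6} on symbol a: members go to different blocks, giving {0,2,5,6} and {1}.
Split {0,2,5,6} by δ(·,b) → {0,2,6} and {5}.
The partition is now stable with 4 blocks: {0,2,6} | {3,4} | {1} | {5}.

4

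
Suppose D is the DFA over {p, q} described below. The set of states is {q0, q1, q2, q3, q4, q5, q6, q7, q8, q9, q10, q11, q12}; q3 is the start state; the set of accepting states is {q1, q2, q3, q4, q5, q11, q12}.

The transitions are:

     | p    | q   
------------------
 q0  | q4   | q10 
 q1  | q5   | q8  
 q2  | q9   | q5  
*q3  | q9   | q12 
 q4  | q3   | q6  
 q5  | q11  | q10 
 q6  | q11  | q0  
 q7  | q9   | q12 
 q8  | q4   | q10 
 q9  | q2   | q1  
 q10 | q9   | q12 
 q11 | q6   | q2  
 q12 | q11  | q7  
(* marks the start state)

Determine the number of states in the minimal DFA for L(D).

9

All states are reachable from the start state.
Initial partition by acceptance: {q1,q2,q3,q4,q5,q11,q12} | {q0,q6,q7,q8,q9,q10}.
Refine {q1,q2,q3,q4,q5,q11,q12} on symbol p: members go to different blocks, giving {q1,q4,q5,q12} and {q2,q3,q11}.
On input p, block {q1,q4,q5,q12} splits into {q4,q5,q12} and {q1}.
Split {q0,q6,q7,q8,q9,q10} by δ(·,p) → {q0,q8} and {q6,q9} and {q7,q10}.
Refine {q4,q5,q12} on symbol q: members go to different blocks, giving {q5,q12} and {q4}.
On input q, block {q2,q3,q11} splits into {q2,q3} and {q11}.
Refine {q6,q9} on symbol p: members go to different blocks, giving {q6} and {q9}.
The partition is now stable with 9 blocks: {q5,q12} | {q0,q8} | {q2,q3} | {q1} | {q6} | {q7,q10} | {q4} | {q11} | {q9}.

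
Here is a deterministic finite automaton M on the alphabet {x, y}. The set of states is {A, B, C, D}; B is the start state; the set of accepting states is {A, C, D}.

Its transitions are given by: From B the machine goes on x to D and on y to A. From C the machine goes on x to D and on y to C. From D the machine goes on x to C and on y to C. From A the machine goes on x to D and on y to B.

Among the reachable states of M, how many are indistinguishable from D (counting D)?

Start with accepting vs non-accepting: {A,C,D} | {B}.
On input y, block {A,C,D} splits into {C,D} and {A}.
Stable partition: {C,D} | {B} | {A} — 3 equivalence classes.
State D belongs to the block {C,D}, which has 2 states.

2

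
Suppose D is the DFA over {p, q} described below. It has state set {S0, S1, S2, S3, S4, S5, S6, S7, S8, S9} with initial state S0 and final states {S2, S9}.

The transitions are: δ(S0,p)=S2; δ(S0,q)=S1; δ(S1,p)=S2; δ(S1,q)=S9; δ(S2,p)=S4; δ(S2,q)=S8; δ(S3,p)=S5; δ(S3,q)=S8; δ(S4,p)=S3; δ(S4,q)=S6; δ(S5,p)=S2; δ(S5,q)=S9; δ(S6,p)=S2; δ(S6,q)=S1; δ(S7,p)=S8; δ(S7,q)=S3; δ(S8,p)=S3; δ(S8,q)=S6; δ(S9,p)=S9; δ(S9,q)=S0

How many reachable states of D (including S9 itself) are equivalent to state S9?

First remove the unreachable states {S7}; 9 states remain.
P0 = {S2,S9} | {S0,S1,S3,S4,S5,S6,S8}.
Split {S2,S9} by δ(·,p) → {S2} and {S9}.
Refine {S0,S1,S3,S4,S5,S6,S8} on symbol p: members go to different blocks, giving {S0,S1,S5,S6} and {S3,S4,S8}.
On input q, block {S0,S1,S5,S6} splits into {S0,S6} and {S1,S5}.
On input p, block {S3,S4,S8} splits into {S4,S8} and {S3}.
Stable partition: {S2} | {S0,S6} | {S9} | {S4,S8} | {S1,S5} | {S3} — 6 equivalence classes.
The equivalence class containing S9 is {S9}, of size 1.

1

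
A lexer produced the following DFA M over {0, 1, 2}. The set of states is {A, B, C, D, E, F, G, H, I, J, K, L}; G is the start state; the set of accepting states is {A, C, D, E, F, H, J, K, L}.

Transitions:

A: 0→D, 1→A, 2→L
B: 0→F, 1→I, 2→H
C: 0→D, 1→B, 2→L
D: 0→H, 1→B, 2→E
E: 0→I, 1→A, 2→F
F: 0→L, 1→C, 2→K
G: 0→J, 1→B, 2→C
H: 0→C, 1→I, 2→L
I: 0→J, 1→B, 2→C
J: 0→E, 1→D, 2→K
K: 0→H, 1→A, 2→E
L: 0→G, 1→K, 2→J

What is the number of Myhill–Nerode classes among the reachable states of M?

All states are reachable from the start state.
Initial partition by acceptance: {A,C,D,E,F,H,J,K,L} | {B,G,I}.
Refine {A,C,D,E,F,H,J,K,L} on symbol 0: members go to different blocks, giving {A,C,D,F,H,J,K} and {E,L}.
Split {A,C,D,F,H,J,K} by δ(·,0) → {A,C,D,H,K} and {F,J}.
On input 1, block {A,C,D,H,K} splits into {C,D,H} and {A,K}.
The partition is now stable with 5 blocks: {C,D,H} | {B,G,I} | {E,L} | {F,J} | {A,K}.

5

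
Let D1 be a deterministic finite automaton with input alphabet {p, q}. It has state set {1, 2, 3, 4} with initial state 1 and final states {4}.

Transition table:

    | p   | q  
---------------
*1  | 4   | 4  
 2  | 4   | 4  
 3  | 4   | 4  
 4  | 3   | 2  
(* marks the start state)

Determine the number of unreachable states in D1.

A breadth-first search from the start state visits every state.

0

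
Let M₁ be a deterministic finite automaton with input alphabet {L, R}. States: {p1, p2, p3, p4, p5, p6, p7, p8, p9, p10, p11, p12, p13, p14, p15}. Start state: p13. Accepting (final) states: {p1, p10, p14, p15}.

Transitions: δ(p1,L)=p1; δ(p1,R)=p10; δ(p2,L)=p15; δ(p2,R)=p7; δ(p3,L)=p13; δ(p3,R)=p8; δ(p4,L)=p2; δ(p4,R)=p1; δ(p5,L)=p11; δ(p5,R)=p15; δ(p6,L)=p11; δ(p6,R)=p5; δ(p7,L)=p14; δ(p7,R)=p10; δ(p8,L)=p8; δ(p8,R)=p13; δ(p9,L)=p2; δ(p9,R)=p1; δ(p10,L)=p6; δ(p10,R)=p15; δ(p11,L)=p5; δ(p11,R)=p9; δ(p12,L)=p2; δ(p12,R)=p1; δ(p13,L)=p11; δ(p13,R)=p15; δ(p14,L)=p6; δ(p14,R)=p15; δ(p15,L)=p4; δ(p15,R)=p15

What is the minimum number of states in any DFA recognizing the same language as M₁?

9

Reachable states from the start: {p1,p2,p4,p5,p6,p7,p9,p10,p11,p13,p14,p15}. Unreachable: {p3,p8,p12} — drop them.
Initial partition by acceptance: {p1,p10,p14,p15} | {p2,p4,p5,p6,p7,p9,p11,p13}.
Split {p1,p10,p14,p15} by δ(·,L) → {p10,p14,p15} and {p1}.
Split {p2,p4,p5,p6,p7,p9,p11,p13} by δ(·,L) → {p4,p5,p6,p9,p11,p13} and {p2,p7}.
On input L, block {p4,p5,p6,p9,p11,p13} splits into {p5,p6,p11,p13} and {p4,p9}.
Refine {p10,p14,p15} on symbol L: members go to different blocks, giving {p10,p14} and {p15}.
Split {p5,p6,p11,p13} by δ(·,R) → {p5,p13} and {p6} and {p11}.
Split {p2,p7} by δ(·,L) → {p2} and {p7}.
The partition is now stable with 9 blocks: {p10,p14} | {p5,p13} | {p1} | {p2} | {p4,p9} | {p15} | {p6} | {p11} | {p7}.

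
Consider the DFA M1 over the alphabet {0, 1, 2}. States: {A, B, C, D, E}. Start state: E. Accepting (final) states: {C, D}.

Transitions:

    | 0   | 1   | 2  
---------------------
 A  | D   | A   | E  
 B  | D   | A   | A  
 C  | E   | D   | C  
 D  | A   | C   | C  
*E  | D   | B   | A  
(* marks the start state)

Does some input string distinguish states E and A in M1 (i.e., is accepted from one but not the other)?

Start with accepting vs non-accepting: {C,D} | {A,B,E}.
No further refinement is possible. Final partition (2 blocks): {C,D} | {A,B,E}.
E and A lie in the same block of the stable partition, so they are equivalent — no string distinguishes them.

No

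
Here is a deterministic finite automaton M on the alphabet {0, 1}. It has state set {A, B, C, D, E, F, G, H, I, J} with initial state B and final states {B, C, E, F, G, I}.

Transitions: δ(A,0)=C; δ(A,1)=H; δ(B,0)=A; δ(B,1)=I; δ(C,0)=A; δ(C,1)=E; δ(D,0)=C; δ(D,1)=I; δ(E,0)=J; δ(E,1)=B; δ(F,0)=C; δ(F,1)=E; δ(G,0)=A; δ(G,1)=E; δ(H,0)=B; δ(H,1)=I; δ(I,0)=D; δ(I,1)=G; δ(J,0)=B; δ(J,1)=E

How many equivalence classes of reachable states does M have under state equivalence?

4

First remove the unreachable states {F}; 9 states remain.
P0 = {B,C,E,G,I} | {A,D,H,J}.
On input 1, block {A,D,H,J} splits into {D,H,J} and {A}.
Split {B,C,E,G,I} by δ(·,0) → {B,C,G} and {E,I}.
No further refinement is possible. Final partition (4 blocks): {B,C,G} | {D,H,J} | {A} | {E,I}.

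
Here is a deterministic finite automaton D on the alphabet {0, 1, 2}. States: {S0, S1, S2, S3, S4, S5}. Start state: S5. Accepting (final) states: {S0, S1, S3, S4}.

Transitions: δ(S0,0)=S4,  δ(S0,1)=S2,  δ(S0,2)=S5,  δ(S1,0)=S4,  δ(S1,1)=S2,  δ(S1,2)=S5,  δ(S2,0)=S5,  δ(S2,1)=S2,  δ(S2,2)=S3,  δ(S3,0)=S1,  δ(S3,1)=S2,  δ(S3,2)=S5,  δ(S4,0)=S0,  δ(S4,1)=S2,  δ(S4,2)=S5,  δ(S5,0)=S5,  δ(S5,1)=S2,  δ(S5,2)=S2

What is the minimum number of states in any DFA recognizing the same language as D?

P0 = {S0,S1,S3,S4} | {S2,S5}.
Refine {S2,S5} on symbol 2: members go to different blocks, giving {S2} and {S5}.
Stable partition: {S0,S1,S3,S4} | {S2} | {S5} — 3 equivalence classes.

3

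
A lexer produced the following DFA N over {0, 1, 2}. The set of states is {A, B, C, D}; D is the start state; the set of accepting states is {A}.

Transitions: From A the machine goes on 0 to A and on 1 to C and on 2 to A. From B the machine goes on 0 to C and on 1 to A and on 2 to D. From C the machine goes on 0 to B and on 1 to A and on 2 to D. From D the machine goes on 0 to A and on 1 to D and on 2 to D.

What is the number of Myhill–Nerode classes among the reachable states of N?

All states are reachable from the start state.
Initial partition by acceptance: {A} | {B,C,D}.
Split {B,C,D} by δ(·,0) → {B,C} and {D}.
The partition is now stable with 3 blocks: {A} | {B,C} | {D}.

3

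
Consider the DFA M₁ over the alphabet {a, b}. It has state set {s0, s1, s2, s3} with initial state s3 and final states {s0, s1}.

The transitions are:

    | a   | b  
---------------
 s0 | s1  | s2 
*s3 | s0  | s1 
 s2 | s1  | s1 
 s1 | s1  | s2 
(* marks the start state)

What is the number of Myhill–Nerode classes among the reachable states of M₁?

2

All states are reachable from the start state.
Start with accepting vs non-accepting: {s0,s1} | {s2,s3}.
No further refinement is possible. Final partition (2 blocks): {s0,s1} | {s2,s3}.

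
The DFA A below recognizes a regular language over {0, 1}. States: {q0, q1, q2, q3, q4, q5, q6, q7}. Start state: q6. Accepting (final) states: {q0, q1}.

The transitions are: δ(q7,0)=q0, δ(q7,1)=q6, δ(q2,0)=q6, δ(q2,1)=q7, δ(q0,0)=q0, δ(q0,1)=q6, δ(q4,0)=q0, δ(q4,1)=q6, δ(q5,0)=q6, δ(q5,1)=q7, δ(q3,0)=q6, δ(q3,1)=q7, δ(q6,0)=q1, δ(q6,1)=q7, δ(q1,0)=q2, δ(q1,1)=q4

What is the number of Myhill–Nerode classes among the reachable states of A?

5

Reachable states from the start: {q0,q1,q2,q4,q6,q7}. Unreachable: {q3,q5} — drop them.
Initial partition by acceptance: {q0,q1} | {q2,q4,q6,q7}.
Refine {q0,q1} on symbol 0: members go to different blocks, giving {q0} and {q1}.
Split {q2,q4,q6,q7} by δ(·,0) → {q4,q7} and {q2} and {q6}.
No further refinement is possible. Final partition (5 blocks): {q0} | {q4,q7} | {q1} | {q2} | {q6}.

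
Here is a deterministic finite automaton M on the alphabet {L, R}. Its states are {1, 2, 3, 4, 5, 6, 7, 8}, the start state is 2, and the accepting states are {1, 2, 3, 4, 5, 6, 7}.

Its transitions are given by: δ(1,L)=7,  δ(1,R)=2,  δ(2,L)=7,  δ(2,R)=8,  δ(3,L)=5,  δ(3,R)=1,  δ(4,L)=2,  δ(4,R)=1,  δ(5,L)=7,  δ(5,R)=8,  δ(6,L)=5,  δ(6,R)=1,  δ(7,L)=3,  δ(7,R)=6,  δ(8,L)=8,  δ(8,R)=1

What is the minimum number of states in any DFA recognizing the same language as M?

Reachable states from the start: {1,2,3,5,6,7,8}. Unreachable: {4} — drop them.
Initial partition by acceptance: {1,2,3,5,6,7} | {8}.
Refine {1,2,3,5,6,7} on symbol R: members go to different blocks, giving {1,3,6,7} and {2,5}.
Refine {1,3,6,7} on symbol L: members go to different blocks, giving {1,7} and {3,6}.
Refine {1,7} on symbol L: members go to different blocks, giving {1} and {7}.
Stable partition: {1} | {8} | {2,5} | {3,6} | {7} — 5 equivalence classes.

5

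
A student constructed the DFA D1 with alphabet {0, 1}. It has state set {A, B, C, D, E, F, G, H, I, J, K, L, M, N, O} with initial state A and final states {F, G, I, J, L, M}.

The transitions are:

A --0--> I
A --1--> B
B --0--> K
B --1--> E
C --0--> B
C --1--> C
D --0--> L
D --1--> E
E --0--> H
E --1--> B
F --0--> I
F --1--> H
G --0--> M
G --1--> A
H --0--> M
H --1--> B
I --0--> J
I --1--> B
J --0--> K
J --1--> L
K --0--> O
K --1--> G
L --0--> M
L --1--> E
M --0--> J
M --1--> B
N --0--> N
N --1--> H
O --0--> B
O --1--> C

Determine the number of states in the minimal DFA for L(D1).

First remove the unreachable states {D,F,N}; 12 states remain.
P0 = {G,I,J,L,M} | {A,B,C,E,H,K,O}.
On input 0, block {G,I,J,L,M} splits into {G,I,L,M} and {J}.
On input 0, block {G,I,L,M} splits into {G,L} and {I,M}.
Split {A,B,C,E,H,K,O} by δ(·,0) → {B,C,E,K,O} and {A,H}.
Split {G,L} by δ(·,1) → {G} and {L}.
On input 0, block {B,C,E,K,O} splits into {B,C,K,O} and {E}.
Split {B,C,K,O} by δ(·,1) → {C,O} and {B} and {K}.
No further refinement is possible. Final partition (9 blocks): {G} | {C,O} | {J} | {I,M} | {A,H} | {L} | {E} | {B} | {K}.

9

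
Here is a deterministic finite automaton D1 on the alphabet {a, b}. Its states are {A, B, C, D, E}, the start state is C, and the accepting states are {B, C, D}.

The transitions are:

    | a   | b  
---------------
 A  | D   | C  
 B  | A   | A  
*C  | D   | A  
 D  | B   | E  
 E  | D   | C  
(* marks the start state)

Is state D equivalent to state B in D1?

No

P0 = {B,C,D} | {A,E}.
On input a, block {B,C,D} splits into {C,D} and {B}.
On input a, block {C,D} splits into {C} and {D}.
No further refinement is possible. Final partition (4 blocks): {C} | {A,E} | {B} | {D}.
D and B end up in different blocks, so they are distinguishable. For instance, the string 'a' is accepted from only D.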